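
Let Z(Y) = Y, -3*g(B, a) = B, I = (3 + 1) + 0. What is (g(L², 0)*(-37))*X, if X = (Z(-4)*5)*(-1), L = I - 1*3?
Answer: 740/3 ≈ 246.67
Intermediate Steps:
I = 4 (I = 4 + 0 = 4)
L = 1 (L = 4 - 1*3 = 4 - 3 = 1)
g(B, a) = -B/3
X = 20 (X = -4*5*(-1) = -20*(-1) = 20)
(g(L², 0)*(-37))*X = (-⅓*1²*(-37))*20 = (-⅓*1*(-37))*20 = -⅓*(-37)*20 = (37/3)*20 = 740/3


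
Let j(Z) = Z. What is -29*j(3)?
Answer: -87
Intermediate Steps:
-29*j(3) = -29*3 = -87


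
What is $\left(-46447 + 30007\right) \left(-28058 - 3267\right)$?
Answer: $514983000$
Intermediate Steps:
$\left(-46447 + 30007\right) \left(-28058 - 3267\right) = \left(-16440\right) \left(-31325\right) = 514983000$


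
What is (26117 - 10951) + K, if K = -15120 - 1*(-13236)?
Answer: 13282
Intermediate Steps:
K = -1884 (K = -15120 + 13236 = -1884)
(26117 - 10951) + K = (26117 - 10951) - 1884 = 15166 - 1884 = 13282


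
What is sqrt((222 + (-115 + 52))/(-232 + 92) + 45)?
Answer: sqrt(214935)/70 ≈ 6.6230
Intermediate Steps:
sqrt((222 + (-115 + 52))/(-232 + 92) + 45) = sqrt((222 - 63)/(-140) + 45) = sqrt(159*(-1/140) + 45) = sqrt(-159/140 + 45) = sqrt(6141/140) = sqrt(214935)/70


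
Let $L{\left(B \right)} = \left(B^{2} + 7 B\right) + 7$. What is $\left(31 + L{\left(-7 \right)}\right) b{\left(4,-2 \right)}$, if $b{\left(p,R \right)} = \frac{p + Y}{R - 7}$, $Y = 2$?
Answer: $- \frac{76}{3} \approx -25.333$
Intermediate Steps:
$L{\left(B \right)} = 7 + B^{2} + 7 B$
$b{\left(p,R \right)} = \frac{2 + p}{-7 + R}$ ($b{\left(p,R \right)} = \frac{p + 2}{R - 7} = \frac{2 + p}{-7 + R}$)
$\left(31 + L{\left(-7 \right)}\right) b{\left(4,-2 \right)} = \left(31 + \left(7 + \left(-7\right)^{2} + 7 \left(-7\right)\right)\right) \frac{2 + 4}{-7 - 2} = \left(31 + \left(7 + 49 - 49\right)\right) \frac{1}{-9} \cdot 6 = \left(31 + 7\right) \left(\left(- \frac{1}{9}\right) 6\right) = 38 \left(- \frac{2}{3}\right) = - \frac{76}{3}$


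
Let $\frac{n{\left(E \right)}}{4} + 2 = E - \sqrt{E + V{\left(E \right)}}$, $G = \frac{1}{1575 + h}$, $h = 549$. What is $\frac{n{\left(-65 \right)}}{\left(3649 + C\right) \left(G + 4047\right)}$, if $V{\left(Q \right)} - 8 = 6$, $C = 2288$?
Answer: $- \frac{189744}{17011145591} - \frac{2832 i \sqrt{51}}{17011145591} \approx -1.1154 \cdot 10^{-5} - 1.1889 \cdot 10^{-6} i$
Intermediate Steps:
$V{\left(Q \right)} = 14$ ($V{\left(Q \right)} = 8 + 6 = 14$)
$G = \frac{1}{2124}$ ($G = \frac{1}{1575 + 549} = \frac{1}{2124} \approx 0.00047081$)
$n{\left(E \right)} = -8 - 4 \sqrt{14 + E} + 4 E$ ($n{\left(E \right)} = -8 + 4 \left(E - \sqrt{E + 14}\right) = -8 + 4 \left(E - \sqrt{14 + E}\right) = -8 + \left(- 4 \sqrt{14 + E} + 4 E\right) = -8 - 4 \sqrt{14 + E} + 4 E$)
$\frac{n{\left(-65 \right)}}{\left(3649 + C\right) \left(G + 4047\right)} = \frac{-8 - 4 \sqrt{14 - 65} + 4 \left(-65\right)}{\left(3649 + 2288\right) \left(\frac{1}{2124} + 4047\right)} = \frac{-8 - 4 \sqrt{-51} - 260}{5937 \cdot \frac{8595829}{2124}} = \frac{-8 - 4 i \sqrt{51} - 260}{\frac{17011145591}{708}} = \left(-8 - 4 i \sqrt{51} - 260\right) \frac{708}{17011145591} = \left(-268 - 4 i \sqrt{51}\right) \frac{708}{17011145591} = - \frac{189744}{17011145591} - \frac{2832 i \sqrt{51}}{17011145591}$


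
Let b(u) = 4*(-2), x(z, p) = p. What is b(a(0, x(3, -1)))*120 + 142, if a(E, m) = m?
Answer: -818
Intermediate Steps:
b(u) = -8
b(a(0, x(3, -1)))*120 + 142 = -8*120 + 142 = -960 + 142 = -818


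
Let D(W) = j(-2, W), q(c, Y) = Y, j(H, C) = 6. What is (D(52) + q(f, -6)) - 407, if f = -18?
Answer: -407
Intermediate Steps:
D(W) = 6
(D(52) + q(f, -6)) - 407 = (6 - 6) - 407 = 0 - 407 = -407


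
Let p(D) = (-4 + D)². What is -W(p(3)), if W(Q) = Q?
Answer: -1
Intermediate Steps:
-W(p(3)) = -(-4 + 3)² = -1*(-1)² = -1*1 = -1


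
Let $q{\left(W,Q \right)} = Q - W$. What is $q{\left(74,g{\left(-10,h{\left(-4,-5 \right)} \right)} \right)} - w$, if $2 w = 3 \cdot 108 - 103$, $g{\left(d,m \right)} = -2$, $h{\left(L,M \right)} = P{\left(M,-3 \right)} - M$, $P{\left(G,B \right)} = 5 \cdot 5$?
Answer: $- \frac{373}{2} \approx -186.5$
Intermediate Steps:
$P{\left(G,B \right)} = 25$
$h{\left(L,M \right)} = 25 - M$
$w = \frac{221}{2}$ ($w = \frac{3 \cdot 108 - 103}{2} = \frac{324 - 103}{2} = \frac{1}{2} \cdot 221 = \frac{221}{2} \approx 110.5$)
$q{\left(74,g{\left(-10,h{\left(-4,-5 \right)} \right)} \right)} - w = \left(-2 - 74\right) - \frac{221}{2} = -76 - \frac{221}{2} = - \frac{373}{2}$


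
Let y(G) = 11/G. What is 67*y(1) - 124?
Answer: 613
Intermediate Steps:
67*y(1) - 124 = 67*(11/1) - 124 = 67*(11*1) - 124 = 67*11 - 124 = 737 - 124 = 613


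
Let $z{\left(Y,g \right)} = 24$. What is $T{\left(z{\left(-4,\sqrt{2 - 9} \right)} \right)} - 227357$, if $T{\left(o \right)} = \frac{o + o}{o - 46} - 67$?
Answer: $- \frac{2501688}{11} \approx -2.2743 \cdot 10^{5}$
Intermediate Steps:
$T{\left(o \right)} = -67 + \frac{2 o}{-46 + o}$ ($T{\left(o \right)} = \frac{2 o}{-46 + o} - 67 = -67 + \frac{2 o}{-46 + o}$)
$T{\left(z{\left(-4,\sqrt{2 - 9} \right)} \right)} - 227357 = \frac{3082 - 1560}{-46 + 24} - 227357 = \frac{3082 - 1560}{-22} - 227357 = \left(- \frac{1}{22}\right) 1522 - 227357 = - \frac{761}{11} - 227357 = - \frac{2501688}{11}$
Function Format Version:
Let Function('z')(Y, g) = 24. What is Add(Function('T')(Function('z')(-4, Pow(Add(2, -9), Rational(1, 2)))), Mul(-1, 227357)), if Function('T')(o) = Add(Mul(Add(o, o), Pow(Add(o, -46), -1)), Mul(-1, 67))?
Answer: Rational(-2501688, 11) ≈ -2.2743e+5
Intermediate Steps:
Function('T')(o) = Add(-67, Mul(2, o, Pow(Add(-46, o), -1))) (Function('T')(o) = Add(Mul(Mul(2, o), Pow(Add(-46, o), -1)), -67) = Add(Mul(2, o, Pow(Add(-46, o), -1)), -67) = Add(-67, Mul(2, o, Pow(Add(-46, o), -1))))
Add(Function('T')(Function('z')(-4, Pow(Add(2, -9), Rational(1, 2)))), Mul(-1, 227357)) = Add(Mul(Pow(Add(-46, 24), -1), Add(3082, Mul(-65, 24))), Mul(-1, 227357)) = Add(Mul(Pow(-22, -1), Add(3082, -1560)), -227357) = Add(Mul(Rational(-1, 22), 1522), -227357) = Add(Rational(-761, 11), -227357) = Rational(-2501688, 11)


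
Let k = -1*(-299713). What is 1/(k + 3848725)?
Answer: 1/4148438 ≈ 2.4105e-7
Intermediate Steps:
k = 299713
1/(k + 3848725) = 1/(299713 + 3848725) = 1/4148438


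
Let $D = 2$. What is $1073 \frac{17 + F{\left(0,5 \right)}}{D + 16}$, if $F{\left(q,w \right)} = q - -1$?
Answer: $1073$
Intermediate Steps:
$F{\left(q,w \right)} = 1 + q$ ($F{\left(q,w \right)} = q + 1 = 1 + q$)
$1073 \frac{17 + F{\left(0,5 \right)}}{D + 16} = 1073 \frac{17 + \left(1 + 0\right)}{2 + 16} = 1073 \frac{17 + 1}{18} = 1073 \cdot 18 \cdot \frac{1}{18} = 1073 \cdot 1 = 1073$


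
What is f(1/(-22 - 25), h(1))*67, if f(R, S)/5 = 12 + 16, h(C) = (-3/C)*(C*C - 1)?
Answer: 9380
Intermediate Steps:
h(C) = -3*(-1 + C²)/C (h(C) = (-3/C)*(C² - 1) = (-3/C)*(-1 + C²) = -3*(-1 + C²)/C)
f(R, S) = 140 (f(R, S) = 5*(12 + 16) = 5*28 = 140)
f(1/(-22 - 25), h(1))*67 = 140*67 = 9380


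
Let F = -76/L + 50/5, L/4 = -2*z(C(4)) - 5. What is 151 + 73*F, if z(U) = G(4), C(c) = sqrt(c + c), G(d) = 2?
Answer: 9316/9 ≈ 1035.1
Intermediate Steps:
C(c) = sqrt(2)*sqrt(c) (C(c) = sqrt(2*c) = sqrt(2)*sqrt(c))
z(U) = 2
L = -36 (L = 4*(-2*2 - 5) = 4*(-4 - 5) = 4*(-9) = -36)
F = 109/9 (F = -76/(-36) + 50/5 = -76*(-1/36) + 50*(1/5) = 19/9 + 10 = 109/9 ≈ 12.111)
151 + 73*F = 151 + 73*(109/9) = 151 + 7957/9 = 9316/9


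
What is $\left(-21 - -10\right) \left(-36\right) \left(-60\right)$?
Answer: $-23760$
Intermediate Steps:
$\left(-21 - -10\right) \left(-36\right) \left(-60\right) = \left(-21 + 10\right) \left(-36\right) \left(-60\right) = \left(-11\right) \left(-36\right) \left(-60\right) = 396 \left(-60\right) = -23760$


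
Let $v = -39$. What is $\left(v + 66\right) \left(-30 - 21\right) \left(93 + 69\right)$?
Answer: $-223074$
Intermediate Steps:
$\left(v + 66\right) \left(-30 - 21\right) \left(93 + 69\right) = \left(-39 + 66\right) \left(-30 - 21\right) \left(93 + 69\right) = 27 \left(-51\right) 162 = \left(-1377\right) 162 = -223074$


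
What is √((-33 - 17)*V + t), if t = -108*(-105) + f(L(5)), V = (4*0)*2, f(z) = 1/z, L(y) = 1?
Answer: √11341 ≈ 106.49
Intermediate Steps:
V = 0 (V = 0*2 = 0)
t = 11341 (t = -108*(-105) + 1/1 = 11340 + 1 = 11341)
√((-33 - 17)*V + t) = √((-33 - 17)*0 + 11341) = √(-50*0 + 11341) = √(0 + 11341) = √11341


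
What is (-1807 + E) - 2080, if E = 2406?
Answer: -1481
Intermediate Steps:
(-1807 + E) - 2080 = (-1807 + 2406) - 2080 = 599 - 2080 = -1481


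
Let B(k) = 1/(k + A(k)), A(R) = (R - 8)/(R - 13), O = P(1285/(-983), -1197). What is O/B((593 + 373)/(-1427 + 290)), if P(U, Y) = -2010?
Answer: 842214120/1989371 ≈ 423.36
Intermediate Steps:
O = -2010
A(R) = (-8 + R)/(-13 + R)
B(k) = 1/(k + (-8 + k)/(-13 + k))
O/B((593 + 373)/(-1427 + 290)) = -2010*(-8 + (593 + 373)/(-1427 + 290) + ((593 + 373)/(-1427 + 290))*(-13 + (593 + 373)/(-1427 + 290)))/(-13 + (593 + 373)/(-1427 + 290)) = -2010*(-8 + 966/(-1137) + (966/(-1137))*(-13 + 966/(-1137)))/(-13 + 966/(-1137)) = -2010*(-8 + 966*(-1/1137) + (966*(-1/1137))*(-13 + 966*(-1/1137)))/(-13 + 966*(-1/1137)) = -2010*(-8 - 322/379 - 322*(-13 - 322/379)/379)/(-13 - 322/379) = -2010/(-5249/379/(-8 - 322/379 - 322/379*(-5249/379))) = -2010/(-5249/379/(-8 - 322/379 + 1690178/143641)) = -2010/(-5249/379/(419012/143641)) = -2010/((143641/419012)*(-5249/379)) = -2010/(-1989371/419012) = -2010*(-419012/1989371) = 842214120/1989371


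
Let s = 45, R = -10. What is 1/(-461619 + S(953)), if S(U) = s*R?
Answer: -1/462069 ≈ -2.1642e-6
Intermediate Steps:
S(U) = -450 (S(U) = 45*(-10) = -450)
1/(-461619 + S(953)) = 1/(-461619 - 450) = 1/(-462069) = -1/462069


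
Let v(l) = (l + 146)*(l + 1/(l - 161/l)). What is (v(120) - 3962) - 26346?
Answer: 22985188/14239 ≈ 1614.2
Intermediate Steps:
v(l) = (146 + l)*(l + 1/(l - 161/l))
(v(120) - 3962) - 26346 = (120*(-23360 + 120³ - 160*120 + 146*120²)/(-161 + 120²) - 3962) - 26346 = (120*(-23360 + 1728000 - 19200 + 146*14400)/(-161 + 14400) - 3962) - 26346 = (120*(-23360 + 1728000 - 19200 + 2102400)/14239 - 3962) - 26346 = (120*(1/14239)*3787840 - 3962) - 26346 = (454540800/14239 - 3962) - 26346 = 398125882/14239 - 26346 = 22985188/14239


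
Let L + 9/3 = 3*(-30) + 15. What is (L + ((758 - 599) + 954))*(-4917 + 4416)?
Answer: -518535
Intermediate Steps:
L = -78 (L = -3 + (3*(-30) + 15) = -3 + (-90 + 15) = -3 - 75 = -78)
(L + ((758 - 599) + 954))*(-4917 + 4416) = (-78 + ((758 - 599) + 954))*(-4917 + 4416) = (-78 + (159 + 954))*(-501) = (-78 + 1113)*(-501) = 1035*(-501) = -518535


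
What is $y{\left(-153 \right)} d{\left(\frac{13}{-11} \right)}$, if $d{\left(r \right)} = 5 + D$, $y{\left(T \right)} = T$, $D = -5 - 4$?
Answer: $612$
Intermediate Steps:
$D = -9$
$d{\left(r \right)} = -4$ ($d{\left(r \right)} = 5 - 9 = -4$)
$y{\left(-153 \right)} d{\left(\frac{13}{-11} \right)} = \left(-153\right) \left(-4\right) = 612$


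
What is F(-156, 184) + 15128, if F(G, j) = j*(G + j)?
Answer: 20280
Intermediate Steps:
F(-156, 184) + 15128 = 184*(-156 + 184) + 15128 = 184*28 + 15128 = 5152 + 15128 = 20280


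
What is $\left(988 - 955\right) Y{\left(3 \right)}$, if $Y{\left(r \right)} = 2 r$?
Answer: $198$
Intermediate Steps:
$\left(988 - 955\right) Y{\left(3 \right)} = \left(988 - 955\right) 2 \cdot 3 = 33 \cdot 6 = 198$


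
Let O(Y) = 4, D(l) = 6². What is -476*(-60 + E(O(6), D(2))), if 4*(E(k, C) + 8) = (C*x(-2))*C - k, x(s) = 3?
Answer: -429828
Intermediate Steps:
D(l) = 36
E(k, C) = -8 - k/4 + 3*C²/4 (E(k, C) = -8 + ((C*3)*C - k)/4 = -8 + ((3*C)*C - k)/4 = -8 + (3*C² - k)/4 = -8 + (-k + 3*C²)/4 = -8 + (-k/4 + 3*C²/4) = -8 - k/4 + 3*C²/4)
-476*(-60 + E(O(6), D(2))) = -476*(-60 + (-8 - ¼*4 + (¾)*36²)) = -476*(-60 + (-8 - 1 + (¾)*1296)) = -476*(-60 + (-8 - 1 + 972)) = -476*(-60 + 963) = -476*903 = -429828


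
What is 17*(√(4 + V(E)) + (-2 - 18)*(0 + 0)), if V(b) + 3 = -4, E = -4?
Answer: 17*I*√3 ≈ 29.445*I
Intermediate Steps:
V(b) = -7 (V(b) = -3 - 4 = -7)
17*(√(4 + V(E)) + (-2 - 18)*(0 + 0)) = 17*(√(4 - 7) + (-2 - 18)*(0 + 0)) = 17*(√(-3) - 20*0) = 17*(I*√3 + 0) = 17*(I*√3) = 17*I*√3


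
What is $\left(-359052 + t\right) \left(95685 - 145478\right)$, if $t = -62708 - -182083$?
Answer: $11934236861$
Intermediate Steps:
$t = 119375$ ($t = -62708 + 182083 = 119375$)
$\left(-359052 + t\right) \left(95685 - 145478\right) = \left(-359052 + 119375\right) \left(95685 - 145478\right) = \left(-239677\right) \left(-49793\right) = 11934236861$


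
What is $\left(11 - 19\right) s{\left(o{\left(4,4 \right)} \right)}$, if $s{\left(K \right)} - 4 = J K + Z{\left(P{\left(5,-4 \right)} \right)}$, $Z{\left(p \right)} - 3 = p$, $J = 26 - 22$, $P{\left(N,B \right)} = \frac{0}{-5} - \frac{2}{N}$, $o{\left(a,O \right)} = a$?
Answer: $- \frac{904}{5} \approx -180.8$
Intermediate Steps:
$P{\left(N,B \right)} = - \frac{2}{N}$ ($P{\left(N,B \right)} = 0 \left(- \frac{1}{5}\right) - \frac{2}{N} = 0 - \frac{2}{N} = - \frac{2}{N}$)
$J = 4$ ($J = 26 - 22 = 4$)
$Z{\left(p \right)} = 3 + p$
$s{\left(K \right)} = \frac{33}{5} + 4 K$ ($s{\left(K \right)} = 4 + \left(4 K + \left(3 - \frac{2}{5}\right)\right) = 4 + \left(4 K + \frac{13}{5}\right) = 4 + \left(\frac{13}{5} + 4 K\right) = \frac{33}{5} + 4 K$)
$\left(11 - 19\right) s{\left(o{\left(4,4 \right)} \right)} = \left(11 - 19\right) \left(\frac{33}{5} + 4 \cdot 4\right) = \left(11 - 19\right) \left(\frac{33}{5} + 16\right) = \left(-8\right) \frac{113}{5} = - \frac{904}{5}$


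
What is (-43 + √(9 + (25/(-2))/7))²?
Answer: (602 - √1414)²/196 ≈ 1625.2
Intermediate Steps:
(-43 + √(9 + (25/(-2))/7))² = (-43 + √(9 + (25*(-½))*(⅐)))² = (-43 + √(9 - 25/2*⅐))² = (-43 + √(9 - 25/14))² = (-43 + √(101/14))² = (-43 + √1414/14)²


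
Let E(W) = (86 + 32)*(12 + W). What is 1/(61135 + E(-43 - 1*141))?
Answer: 1/40839 ≈ 2.4486e-5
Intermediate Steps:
E(W) = 1416 + 118*W (E(W) = 118*(12 + W) = 1416 + 118*W)
1/(61135 + E(-43 - 1*141)) = 1/(61135 + (1416 + 118*(-43 - 1*141))) = 1/(61135 + (1416 + 118*(-43 - 141))) = 1/(61135 + (1416 + 118*(-184))) = 1/(61135 + (1416 - 21712)) = 1/(61135 - 20296) = 1/40839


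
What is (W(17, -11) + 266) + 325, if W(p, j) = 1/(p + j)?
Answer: 3547/6 ≈ 591.17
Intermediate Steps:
W(p, j) = 1/(j + p)
(W(17, -11) + 266) + 325 = (1/(-11 + 17) + 266) + 325 = (1/6 + 266) + 325 = (⅙ + 266) + 325 = 1597/6 + 325 = 3547/6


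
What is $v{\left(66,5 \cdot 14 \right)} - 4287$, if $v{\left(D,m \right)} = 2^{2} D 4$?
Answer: $-3231$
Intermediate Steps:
$v{\left(D,m \right)} = 16 D$ ($v{\left(D,m \right)} = 4 D 4 = 16 D$)
$v{\left(66,5 \cdot 14 \right)} - 4287 = 16 \cdot 66 - 4287 = 1056 - 4287 = -3231$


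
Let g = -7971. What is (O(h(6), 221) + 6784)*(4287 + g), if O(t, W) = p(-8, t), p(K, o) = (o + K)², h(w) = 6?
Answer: -25006992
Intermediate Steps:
p(K, o) = (K + o)²
O(t, W) = (-8 + t)²
(O(h(6), 221) + 6784)*(4287 + g) = ((-8 + 6)² + 6784)*(4287 - 7971) = ((-2)² + 6784)*(-3684) = (4 + 6784)*(-3684) = 6788*(-3684) = -25006992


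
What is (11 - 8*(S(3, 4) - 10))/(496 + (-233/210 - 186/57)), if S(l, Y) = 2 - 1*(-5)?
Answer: 139650/1961593 ≈ 0.071192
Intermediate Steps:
S(l, Y) = 7 (S(l, Y) = 2 + 5 = 7)
(11 - 8*(S(3, 4) - 10))/(496 + (-233/210 - 186/57)) = (11 - 8*(7 - 10))/(496 + (-233/210 - 186/57)) = (11 - 8*(-3))/(496 + (-233*1/210 - 186*1/57)) = (11 + 24)/(496 + (-233/210 - 62/19)) = 35/(496 - 17447/3990) = 35/(1961593/3990) = 35*(3990/1961593) = 139650/1961593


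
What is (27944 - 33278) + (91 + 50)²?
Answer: 14547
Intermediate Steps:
(27944 - 33278) + (91 + 50)² = -5334 + 141² = -5334 + 19881 = 14547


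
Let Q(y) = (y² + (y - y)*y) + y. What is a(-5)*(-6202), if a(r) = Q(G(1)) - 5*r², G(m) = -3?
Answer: 738038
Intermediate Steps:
Q(y) = y + y² (Q(y) = (y² + 0*y) + y = (y² + 0) + y = y² + y = y + y²)
a(r) = 6 - 5*r² (a(r) = -3*(1 - 3) - 5*r² = -3*(-2) - 5*r² = 6 - 5*r²)
a(-5)*(-6202) = (6 - 5*(-5)²)*(-6202) = (6 - 5*25)*(-6202) = (6 - 125)*(-6202) = -119*(-6202) = 738038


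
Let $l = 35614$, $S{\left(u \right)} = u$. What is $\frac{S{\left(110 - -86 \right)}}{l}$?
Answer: $\frac{98}{17807} \approx 0.0055035$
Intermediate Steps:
$\frac{S{\left(110 - -86 \right)}}{l} = \frac{110 - -86}{35614} = \left(110 + 86\right) \frac{1}{35614} = 196 \cdot \frac{1}{35614} = \frac{98}{17807}$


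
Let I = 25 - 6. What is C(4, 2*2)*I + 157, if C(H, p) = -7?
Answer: 24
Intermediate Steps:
I = 19
C(4, 2*2)*I + 157 = -7*19 + 157 = -133 + 157 = 24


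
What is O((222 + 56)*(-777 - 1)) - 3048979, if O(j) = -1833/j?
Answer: -659445372203/216284 ≈ -3.0490e+6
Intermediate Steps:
O((222 + 56)*(-777 - 1)) - 3048979 = -1833*1/((-777 - 1)*(222 + 56)) - 3048979 = -1833/(278*(-778)) - 3048979 = -1833/(-216284) - 3048979 = -1833*(-1/216284) - 3048979 = 1833/216284 - 3048979 = -659445372203/216284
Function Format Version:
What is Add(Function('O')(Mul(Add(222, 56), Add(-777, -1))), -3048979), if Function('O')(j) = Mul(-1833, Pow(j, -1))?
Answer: Rational(-659445372203, 216284) ≈ -3.0490e+6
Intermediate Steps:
Add(Function('O')(Mul(Add(222, 56), Add(-777, -1))), -3048979) = Add(Mul(-1833, Pow(Mul(Add(222, 56), Add(-777, -1)), -1)), -3048979) = Add(Mul(-1833, Pow(Mul(278, -778), -1)), -3048979) = Add(Mul(-1833, Pow(-216284, -1)), -3048979) = Add(Mul(-1833, Rational(-1, 216284)), -3048979) = Add(Rational(1833, 216284), -3048979) = Rational(-659445372203, 216284)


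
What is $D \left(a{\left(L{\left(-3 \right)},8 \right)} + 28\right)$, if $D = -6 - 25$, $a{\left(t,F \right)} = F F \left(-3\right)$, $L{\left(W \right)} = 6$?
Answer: $5084$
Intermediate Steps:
$a{\left(t,F \right)} = - 3 F^{2}$ ($a{\left(t,F \right)} = F^{2} \left(-3\right) = - 3 F^{2}$)
$D = -31$
$D \left(a{\left(L{\left(-3 \right)},8 \right)} + 28\right) = - 31 \left(- 3 \cdot 8^{2} + 28\right) = - 31 \left(\left(-3\right) 64 + 28\right) = - 31 \left(-192 + 28\right) = \left(-31\right) \left(-164\right) = 5084$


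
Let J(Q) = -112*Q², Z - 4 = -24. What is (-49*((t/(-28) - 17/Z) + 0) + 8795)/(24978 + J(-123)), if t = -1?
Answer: -663/126475 ≈ -0.0052421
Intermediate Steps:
Z = -20 (Z = 4 - 24 = -20)
(-49*((t/(-28) - 17/Z) + 0) + 8795)/(24978 + J(-123)) = (-49*((-1/(-28) - 17/(-20)) + 0) + 8795)/(24978 - 112*(-123)²) = (-49*((-1*(-1/28) - 17*(-1/20)) + 0) + 8795)/(24978 - 112*15129) = (-49*((1/28 + 17/20) + 0) + 8795)/(24978 - 1694448) = (-49*(31/35 + 0) + 8795)/(-1669470) = (-49*31/35 + 8795)*(-1/1669470) = (-217/5 + 8795)*(-1/1669470) = (43758/5)*(-1/1669470) = -663/126475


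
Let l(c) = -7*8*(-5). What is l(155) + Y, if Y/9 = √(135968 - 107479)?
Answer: 280 + 9*√28489 ≈ 1799.1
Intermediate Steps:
l(c) = 280 (l(c) = -56*(-5) = 280)
Y = 9*√28489 (Y = 9*√(135968 - 107479) = 9*√28489 ≈ 1519.1)
l(155) + Y = 280 + 9*√28489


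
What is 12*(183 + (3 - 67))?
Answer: 1428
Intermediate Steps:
12*(183 + (3 - 67)) = 12*(183 - 64) = 12*119 = 1428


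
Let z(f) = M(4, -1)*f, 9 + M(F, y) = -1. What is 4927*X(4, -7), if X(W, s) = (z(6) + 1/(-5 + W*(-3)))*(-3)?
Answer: 15091401/17 ≈ 8.8773e+5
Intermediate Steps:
M(F, y) = -10 (M(F, y) = -9 - 1 = -10)
z(f) = -10*f
X(W, s) = 180 - 3/(-5 - 3*W) (X(W, s) = (-10*6 + 1/(-5 + W*(-3)))*(-3) = (-60 + 1/(-5 - 3*W))*(-3) = 180 - 3/(-5 - 3*W))
4927*X(4, -7) = 4927*(3*(301 + 180*4)/(5 + 3*4)) = 4927*(3*(301 + 720)/(5 + 12)) = 4927*(3*1021/17) = 4927*(3*(1/17)*1021) = 4927*(3063/17) = 15091401/17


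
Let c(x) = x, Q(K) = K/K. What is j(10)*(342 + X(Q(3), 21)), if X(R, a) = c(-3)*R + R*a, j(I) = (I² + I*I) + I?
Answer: 75600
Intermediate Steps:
j(I) = I + 2*I² (j(I) = (I² + I²) + I = 2*I² + I = I + 2*I²)
Q(K) = 1
X(R, a) = -3*R + R*a
j(10)*(342 + X(Q(3), 21)) = (10*(1 + 2*10))*(342 + 1*(-3 + 21)) = (10*(1 + 20))*(342 + 1*18) = (10*21)*(342 + 18) = 210*360 = 75600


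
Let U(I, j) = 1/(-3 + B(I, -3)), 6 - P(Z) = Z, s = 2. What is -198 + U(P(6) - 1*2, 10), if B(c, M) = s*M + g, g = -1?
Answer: -1981/10 ≈ -198.10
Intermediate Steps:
P(Z) = 6 - Z
B(c, M) = -1 + 2*M (B(c, M) = 2*M - 1 = -1 + 2*M)
U(I, j) = -⅒ (U(I, j) = 1/(-3 + (-1 + 2*(-3))) = 1/(-3 + (-1 - 6)) = 1/(-3 - 7) = 1/(-10) = -⅒)
-198 + U(P(6) - 1*2, 10) = -198 - ⅒ = -1981/10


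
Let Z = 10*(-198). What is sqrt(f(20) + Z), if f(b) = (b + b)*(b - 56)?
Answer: 6*I*sqrt(95) ≈ 58.481*I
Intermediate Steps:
Z = -1980
f(b) = 2*b*(-56 + b) (f(b) = (2*b)*(-56 + b) = 2*b*(-56 + b))
sqrt(f(20) + Z) = sqrt(2*20*(-56 + 20) - 1980) = sqrt(2*20*(-36) - 1980) = sqrt(-1440 - 1980) = sqrt(-3420) = 6*I*sqrt(95)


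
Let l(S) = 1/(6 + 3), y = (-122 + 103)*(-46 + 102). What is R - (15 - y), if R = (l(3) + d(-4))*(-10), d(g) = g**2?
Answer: -11161/9 ≈ -1240.1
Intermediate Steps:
y = -1064 (y = -19*56 = -1064)
l(S) = 1/9
R = -1450/9 (R = (1/9 + (-4)**2)*(-10) = (1/9 + 16)*(-10) = (145/9)*(-10) = -1450/9 ≈ -161.11)
R - (15 - y) = -1450/9 - (15 - 1*(-1064)) = -1450/9 - (15 + 1064) = -1450/9 - 1*1079 = -1450/9 - 1079 = -11161/9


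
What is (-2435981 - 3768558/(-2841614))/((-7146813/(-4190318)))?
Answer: -14502929330422939384/10154241938091 ≈ -1.4283e+6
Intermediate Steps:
(-2435981 - 3768558/(-2841614))/((-7146813/(-4190318))) = (-2435981 - 3768558*(-1)/2841614)/((-7146813*(-1/4190318))) = (-2435981 - 1*(-1884279/1420807))/(7146813/4190318) = (-2435981 + 1884279/1420807)*(4190318/7146813) = -3461056972388/1420807*4190318/7146813 = -14502929330422939384/10154241938091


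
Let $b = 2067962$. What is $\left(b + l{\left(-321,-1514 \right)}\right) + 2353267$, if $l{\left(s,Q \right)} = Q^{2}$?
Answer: $6713425$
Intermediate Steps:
$\left(b + l{\left(-321,-1514 \right)}\right) + 2353267 = \left(2067962 + \left(-1514\right)^{2}\right) + 2353267 = \left(2067962 + 2292196\right) + 2353267 = 4360158 + 2353267 = 6713425$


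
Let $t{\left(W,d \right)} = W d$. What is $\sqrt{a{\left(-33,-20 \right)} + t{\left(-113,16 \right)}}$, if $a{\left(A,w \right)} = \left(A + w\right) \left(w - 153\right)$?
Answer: $\sqrt{7361} \approx 85.796$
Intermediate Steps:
$a{\left(A,w \right)} = \left(-153 + w\right) \left(A + w\right)$ ($a{\left(A,w \right)} = \left(A + w\right) \left(-153 + w\right) = \left(-153 + w\right) \left(A + w\right)$)
$\sqrt{a{\left(-33,-20 \right)} + t{\left(-113,16 \right)}} = \sqrt{\left(\left(-20\right)^{2} - -5049 - -3060 - -660\right) - 1808} = \sqrt{\left(400 + 5049 + 3060 + 660\right) - 1808} = \sqrt{9169 - 1808} = \sqrt{7361}$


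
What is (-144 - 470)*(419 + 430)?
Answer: -521286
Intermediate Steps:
(-144 - 470)*(419 + 430) = -614*849 = -521286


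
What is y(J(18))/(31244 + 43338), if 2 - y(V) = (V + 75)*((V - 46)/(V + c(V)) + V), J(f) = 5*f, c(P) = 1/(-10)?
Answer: -6710476/33524609 ≈ -0.20017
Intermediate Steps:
c(P) = -⅒
y(V) = 2 - (75 + V)*(V + (-46 + V)/(-⅒ + V)) (y(V) = 2 - (V + 75)*((V - 46)/(V - ⅒) + V) = 2 - (75 + V)*((-46 + V)/(-⅒ + V) + V) = 2 - (75 + V)*(V + (-46 + V)/(-⅒ + V)))
y(J(18))/(31244 + 43338) = ((34498 - 759*(5*18)² - 975*18 - 10*(5*18)³)/(-1 + 10*(5*18)))/(31244 + 43338) = ((34498 - 759*90² - 195*90 - 10*90³)/(-1 + 10*90))/74582 = ((34498 - 759*8100 - 17550 - 10*729000)/(-1 + 900))*(1/74582) = ((34498 - 6147900 - 17550 - 7290000)/899)*(1/74582) = ((1/899)*(-13420952))*(1/74582) = -13420952/899*1/74582 = -6710476/33524609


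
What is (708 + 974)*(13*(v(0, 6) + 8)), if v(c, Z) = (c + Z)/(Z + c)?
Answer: 196794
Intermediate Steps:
v(c, Z) = 1 (v(c, Z) = (Z + c)/(Z + c) = 1)
(708 + 974)*(13*(v(0, 6) + 8)) = (708 + 974)*(13*(1 + 8)) = 1682*(13*9) = 1682*117 = 196794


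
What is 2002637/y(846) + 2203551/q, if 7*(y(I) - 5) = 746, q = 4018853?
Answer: 56339846980858/3138724193 ≈ 17950.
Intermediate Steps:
y(I) = 781/7 (y(I) = 5 + (1/7)*746 = 5 + 746/7 = 781/7)
2002637/y(846) + 2203551/q = 2002637/(781/7) + 2203551/4018853 = 2002637*(7/781) + 2203551*(1/4018853) = 14018459/781 + 2203551/4018853 = 56339846980858/3138724193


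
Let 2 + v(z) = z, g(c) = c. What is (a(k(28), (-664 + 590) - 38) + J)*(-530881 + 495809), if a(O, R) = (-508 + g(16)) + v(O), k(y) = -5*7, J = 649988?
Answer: -22777826048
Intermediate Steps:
v(z) = -2 + z
k(y) = -35
a(O, R) = -494 + O (a(O, R) = (-508 + 16) + (-2 + O) = -492 + (-2 + O) = -494 + O)
(a(k(28), (-664 + 590) - 38) + J)*(-530881 + 495809) = ((-494 - 35) + 649988)*(-530881 + 495809) = (-529 + 649988)*(-35072) = 649459*(-35072) = -22777826048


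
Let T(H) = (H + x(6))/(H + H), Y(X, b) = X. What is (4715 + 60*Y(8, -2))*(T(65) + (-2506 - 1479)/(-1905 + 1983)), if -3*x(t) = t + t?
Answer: -10255969/39 ≈ -2.6297e+5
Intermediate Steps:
x(t) = -2*t/3 (x(t) = -(t + t)/3 = -2*t/3)
T(H) = (-4 + H)/(2*H) (T(H) = (H - ⅔*6)/(H + H) = (H - 4)/((2*H)) = (-4 + H)*(1/(2*H)) = (-4 + H)/(2*H))
(4715 + 60*Y(8, -2))*(T(65) + (-2506 - 1479)/(-1905 + 1983)) = (4715 + 60*8)*((½)*(-4 + 65)/65 + (-2506 - 1479)/(-1905 + 1983)) = (4715 + 480)*((½)*(1/65)*61 - 3985/78) = 5195*(61/130 - 3985*1/78) = 5195*(61/130 - 3985/78) = 5195*(-9871/195) = -10255969/39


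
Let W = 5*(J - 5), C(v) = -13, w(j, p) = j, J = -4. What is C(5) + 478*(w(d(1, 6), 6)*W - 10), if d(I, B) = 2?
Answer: -47813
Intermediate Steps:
W = -45 (W = 5*(-4 - 5) = 5*(-9) = -45)
C(5) + 478*(w(d(1, 6), 6)*W - 10) = -13 + 478*(2*(-45) - 10) = -13 + 478*(-90 - 10) = -13 + 478*(-100) = -13 - 47800 = -47813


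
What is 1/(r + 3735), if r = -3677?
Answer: 1/58 ≈ 0.017241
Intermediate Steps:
1/(r + 3735) = 1/(-3677 + 3735) = 1/58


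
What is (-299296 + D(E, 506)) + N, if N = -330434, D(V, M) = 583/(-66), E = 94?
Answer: -3778433/6 ≈ -6.2974e+5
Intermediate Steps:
D(V, M) = -53/6 (D(V, M) = 583*(-1/66) = -53/6)
(-299296 + D(E, 506)) + N = (-299296 - 53/6) - 330434 = -1795829/6 - 330434 = -3778433/6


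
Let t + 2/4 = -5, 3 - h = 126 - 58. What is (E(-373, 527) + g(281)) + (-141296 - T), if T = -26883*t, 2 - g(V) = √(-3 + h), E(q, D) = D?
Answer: -577247/2 - 2*I*√17 ≈ -2.8862e+5 - 8.2462*I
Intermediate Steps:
h = -65 (h = 3 - (126 - 58) = 3 - 1*68 = 3 - 68 = -65)
g(V) = 2 - 2*I*√17 (g(V) = 2 - √(-3 - 65) = 2 - √(-68) = 2 - 2*I*√17)
t = -11/2 (t = -½ - 5 = -11/2 ≈ -5.5000)
T = 295713/2 (T = -26883*(-11/2) = 295713/2 ≈ 1.4786e+5)
(E(-373, 527) + g(281)) + (-141296 - T) = (527 + (2 - 2*I*√17)) + (-141296 - 1*295713/2) = (529 - 2*I*√17) + (-141296 - 295713/2) = (529 - 2*I*√17) - 578305/2 = -577247/2 - 2*I*√17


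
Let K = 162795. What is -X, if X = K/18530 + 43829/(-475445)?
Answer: -15317583481/1761999170 ≈ -8.6933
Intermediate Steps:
X = 15317583481/1761999170 (X = 162795/18530 + 43829/(-475445) = 162795*(1/18530) + 43829*(-1/475445) = 32559/3706 - 43829/475445 = 15317583481/1761999170 ≈ 8.6933)
-X = -1*15317583481/1761999170 = -15317583481/1761999170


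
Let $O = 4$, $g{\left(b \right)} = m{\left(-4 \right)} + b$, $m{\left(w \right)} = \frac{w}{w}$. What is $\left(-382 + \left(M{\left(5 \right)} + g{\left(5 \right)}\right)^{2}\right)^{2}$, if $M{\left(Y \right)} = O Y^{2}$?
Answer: $117809316$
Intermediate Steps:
$m{\left(w \right)} = 1$
$g{\left(b \right)} = 1 + b$
$M{\left(Y \right)} = 4 Y^{2}$
$\left(-382 + \left(M{\left(5 \right)} + g{\left(5 \right)}\right)^{2}\right)^{2} = \left(-382 + \left(4 \cdot 5^{2} + \left(1 + 5\right)\right)^{2}\right)^{2} = \left(-382 + \left(4 \cdot 25 + 6\right)^{2}\right)^{2} = \left(-382 + \left(100 + 6\right)^{2}\right)^{2} = \left(-382 + 106^{2}\right)^{2} = \left(-382 + 11236\right)^{2} = 10854^{2} = 117809316$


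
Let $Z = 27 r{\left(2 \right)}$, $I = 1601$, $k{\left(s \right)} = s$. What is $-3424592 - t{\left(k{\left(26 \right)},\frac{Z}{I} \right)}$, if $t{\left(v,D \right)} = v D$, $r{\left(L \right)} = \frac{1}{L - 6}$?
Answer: $- \frac{10965543233}{3202} \approx -3.4246 \cdot 10^{6}$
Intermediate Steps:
$r{\left(L \right)} = \frac{1}{-6 + L}$
$Z = - \frac{27}{4}$ ($Z = \frac{27}{-6 + 2} = \frac{27}{-4} = 27 \left(- \frac{1}{4}\right) = - \frac{27}{4} \approx -6.75$)
$t{\left(v,D \right)} = D v$
$-3424592 - t{\left(k{\left(26 \right)},\frac{Z}{I} \right)} = -3424592 - - \frac{27}{4 \cdot 1601} \cdot 26 = -3424592 - \left(- \frac{27}{4}\right) \frac{1}{1601} \cdot 26 = -3424592 - \left(- \frac{27}{6404}\right) 26 = -3424592 - - \frac{351}{3202} = -3424592 + \frac{351}{3202} = - \frac{10965543233}{3202}$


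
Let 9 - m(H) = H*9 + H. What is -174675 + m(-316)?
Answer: -171506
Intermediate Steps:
m(H) = 9 - 10*H (m(H) = 9 - (H*9 + H) = 9 - (9*H + H) = 9 - 10*H)
-174675 + m(-316) = -174675 + (9 - 10*(-316)) = -174675 + (9 + 3160) = -174675 + 3169 = -171506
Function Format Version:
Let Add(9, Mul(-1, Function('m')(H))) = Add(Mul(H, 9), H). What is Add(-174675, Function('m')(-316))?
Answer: -171506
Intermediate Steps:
Function('m')(H) = Add(9, Mul(-10, H)) (Function('m')(H) = Add(9, Mul(-1, Add(Mul(H, 9), H))) = Add(9, Mul(-1, Add(Mul(9, H), H))) = Add(9, Mul(-1, Mul(10, H))) = Add(9, Mul(-10, H)))
Add(-174675, Function('m')(-316)) = Add(-174675, Add(9, Mul(-10, -316))) = Add(-174675, Add(9, 3160)) = Add(-174675, 3169) = -171506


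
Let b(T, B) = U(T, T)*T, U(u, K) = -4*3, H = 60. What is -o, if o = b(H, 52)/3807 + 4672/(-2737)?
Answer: 2195216/1157751 ≈ 1.8961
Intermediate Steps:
U(u, K) = -12
b(T, B) = -12*T
o = -2195216/1157751 (o = -12*60/3807 + 4672/(-2737) = -720*1/3807 + 4672*(-1/2737) = -80/423 - 4672/2737 = -2195216/1157751 ≈ -1.8961)
-o = -1*(-2195216/1157751) = 2195216/1157751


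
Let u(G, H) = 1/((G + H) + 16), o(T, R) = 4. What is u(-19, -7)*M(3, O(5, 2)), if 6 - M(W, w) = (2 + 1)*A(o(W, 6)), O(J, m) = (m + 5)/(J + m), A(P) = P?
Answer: ⅗ ≈ 0.60000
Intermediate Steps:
O(J, m) = (5 + m)/(J + m)
M(W, w) = -6 (M(W, w) = 6 - (2 + 1)*4 = 6 - 3*4 = 6 - 1*12 = 6 - 12 = -6)
u(G, H) = 1/(16 + G + H)
u(-19, -7)*M(3, O(5, 2)) = -6/(16 - 19 - 7) = -6/(-10) = -⅒*(-6) = ⅗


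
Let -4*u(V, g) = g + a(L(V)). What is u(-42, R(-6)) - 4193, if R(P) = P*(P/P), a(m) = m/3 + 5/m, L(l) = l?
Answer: -703579/168 ≈ -4188.0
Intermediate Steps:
a(m) = 5/m + m/3 (a(m) = m*(⅓) + 5/m = m/3 + 5/m = 5/m + m/3)
R(P) = P (R(P) = P*1 = P)
u(V, g) = -5/(4*V) - g/4 - V/12 (u(V, g) = -(g + (5/V + V/3))/4 = -(g + 5/V + V/3)/4 = -5/(4*V) - g/4 - V/12)
u(-42, R(-6)) - 4193 = (-5/4/(-42) - ¼*(-6) - 1/12*(-42)) - 4193 = (-5/4*(-1/42) + 3/2 + 7/2) - 4193 = (5/168 + 3/2 + 7/2) - 4193 = 845/168 - 4193 = -703579/168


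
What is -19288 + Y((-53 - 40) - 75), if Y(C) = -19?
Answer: -19307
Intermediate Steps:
-19288 + Y((-53 - 40) - 75) = -19288 - 19 = -19307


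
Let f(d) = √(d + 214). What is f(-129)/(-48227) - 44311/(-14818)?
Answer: 44311/14818 - √85/48227 ≈ 2.9902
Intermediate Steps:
f(d) = √(214 + d)
f(-129)/(-48227) - 44311/(-14818) = √(214 - 129)/(-48227) - 44311/(-14818) = √85*(-1/48227) - 44311*(-1/14818) = -√85/48227 + 44311/14818 = 44311/14818 - √85/48227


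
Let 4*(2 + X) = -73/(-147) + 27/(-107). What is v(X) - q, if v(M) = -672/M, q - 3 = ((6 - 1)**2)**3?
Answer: -932090084/60995 ≈ -15281.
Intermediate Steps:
X = -60995/31458 (X = -2 + (-73/(-147) + 27/(-107))/4 = -2 + (-73*(-1/147) + 27*(-1/107))/4 = -2 + (73/147 - 27/107)/4 = -2 + (1/4)*(3842/15729) = -2 + 1921/31458 = -60995/31458 ≈ -1.9389)
q = 15628 (q = 3 + ((6 - 1)**2)**3 = 3 + (5**2)**3 = 3 + 25**3 = 3 + 15625 = 15628)
v(X) - q = -672/(-60995/31458) - 1*15628 = -672*(-31458/60995) - 15628 = 21139776/60995 - 15628 = -932090084/60995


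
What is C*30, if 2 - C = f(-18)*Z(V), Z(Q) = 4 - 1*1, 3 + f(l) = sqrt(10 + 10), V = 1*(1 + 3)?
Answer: 330 - 180*sqrt(5) ≈ -72.492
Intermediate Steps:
V = 4 (V = 1*4 = 4)
f(l) = -3 + 2*sqrt(5) (f(l) = -3 + sqrt(10 + 10) = -3 + sqrt(20) = -3 + 2*sqrt(5))
Z(Q) = 3 (Z(Q) = 4 - 1 = 3)
C = 11 - 6*sqrt(5) (C = 2 - (-3 + 2*sqrt(5))*3 = 2 - (-9 + 6*sqrt(5)) = 2 + (9 - 6*sqrt(5)) = 11 - 6*sqrt(5) ≈ -2.4164)
C*30 = (11 - 6*sqrt(5))*30 = 330 - 180*sqrt(5)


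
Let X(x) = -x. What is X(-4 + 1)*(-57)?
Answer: -171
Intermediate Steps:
X(-4 + 1)*(-57) = -(-4 + 1)*(-57) = -1*(-3)*(-57) = 3*(-57) = -171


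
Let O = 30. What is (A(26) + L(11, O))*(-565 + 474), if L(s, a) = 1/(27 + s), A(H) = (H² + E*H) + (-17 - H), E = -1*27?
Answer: 238511/38 ≈ 6276.6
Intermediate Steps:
E = -27
A(H) = -17 + H² - 28*H (A(H) = (H² - 27*H) + (-17 - H) = -17 + H² - 28*H)
(A(26) + L(11, O))*(-565 + 474) = ((-17 + 26² - 28*26) + 1/(27 + 11))*(-565 + 474) = ((-17 + 676 - 728) + 1/38)*(-91) = (-69 + 1/38)*(-91) = -2621/38*(-91) = 238511/38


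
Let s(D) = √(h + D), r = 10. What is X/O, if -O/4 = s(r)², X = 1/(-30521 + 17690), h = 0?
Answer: 1/513240 ≈ 1.9484e-6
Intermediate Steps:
s(D) = √D (s(D) = √(0 + D) = √D)
X = -1/12831 (X = 1/(-12831) = -1/12831 ≈ -7.7936e-5)
O = -40 (O = -4*(√10)² = -4*10 = -40)
X/O = -1/12831/(-40) = -1/12831*(-1/40) = 1/513240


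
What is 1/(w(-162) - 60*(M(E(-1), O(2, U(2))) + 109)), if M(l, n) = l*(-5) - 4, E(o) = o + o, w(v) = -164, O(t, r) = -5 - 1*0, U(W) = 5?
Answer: -1/7064 ≈ -0.00014156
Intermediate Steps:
O(t, r) = -5 (O(t, r) = -5 + 0 = -5)
E(o) = 2*o
M(l, n) = -4 - 5*l (M(l, n) = -5*l - 4 = -4 - 5*l)
1/(w(-162) - 60*(M(E(-1), O(2, U(2))) + 109)) = 1/(-164 - 60*((-4 - 10*(-1)) + 109)) = 1/(-164 - 60*((-4 - 5*(-2)) + 109)) = 1/(-164 - 60*((-4 + 10) + 109)) = 1/(-164 - 60*(6 + 109)) = 1/(-164 - 60*115) = 1/(-164 - 6900) = 1/(-7064) = -1/7064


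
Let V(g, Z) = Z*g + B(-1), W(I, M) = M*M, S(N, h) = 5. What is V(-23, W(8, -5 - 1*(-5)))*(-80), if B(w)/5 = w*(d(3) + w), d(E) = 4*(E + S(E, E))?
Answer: 12400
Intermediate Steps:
d(E) = 20 + 4*E (d(E) = 4*(E + 5) = 4*(5 + E) = 20 + 4*E)
B(w) = 5*w*(32 + w) (B(w) = 5*(w*((20 + 4*3) + w)) = 5*(w*((20 + 12) + w)) = 5*(w*(32 + w)) = 5*w*(32 + w))
W(I, M) = M²
V(g, Z) = -155 + Z*g (V(g, Z) = Z*g + 5*(-1)*(32 - 1) = Z*g + 5*(-1)*31 = Z*g - 155 = -155 + Z*g)
V(-23, W(8, -5 - 1*(-5)))*(-80) = (-155 + (-5 - 1*(-5))²*(-23))*(-80) = (-155 + (-5 + 5)²*(-23))*(-80) = (-155 + 0²*(-23))*(-80) = (-155 + 0*(-23))*(-80) = (-155 + 0)*(-80) = -155*(-80) = 12400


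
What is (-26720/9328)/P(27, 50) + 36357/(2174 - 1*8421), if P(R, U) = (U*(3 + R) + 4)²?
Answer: -23972998946293/4119132267008 ≈ -5.8199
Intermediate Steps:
P(R, U) = (4 + U*(3 + R))²
(-26720/9328)/P(27, 50) + 36357/(2174 - 1*8421) = (-26720/9328)/((4 + 3*50 + 27*50)²) + 36357/(2174 - 1*8421) = (-26720*1/9328)/((4 + 150 + 1350)²) + 36357/(2174 - 8421) = -1670/(583*(1504²)) + 36357/(-6247) = -1670/583/2262016 + 36357*(-1/6247) = -1670/583*1/2262016 - 36357/6247 = -835/659377664 - 36357/6247 = -23972998946293/4119132267008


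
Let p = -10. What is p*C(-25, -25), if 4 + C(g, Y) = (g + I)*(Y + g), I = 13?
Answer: -5960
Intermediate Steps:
C(g, Y) = -4 + (13 + g)*(Y + g) (C(g, Y) = -4 + (g + 13)*(Y + g) = -4 + (13 + g)*(Y + g))
p*C(-25, -25) = -10*(-4 + (-25)**2 + 13*(-25) + 13*(-25) - 25*(-25)) = -10*(-4 + 625 - 325 - 325 + 625) = -10*596 = -5960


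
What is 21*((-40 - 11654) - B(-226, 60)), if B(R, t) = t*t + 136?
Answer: -324030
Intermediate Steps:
B(R, t) = 136 + t**2 (B(R, t) = t**2 + 136 = 136 + t**2)
21*((-40 - 11654) - B(-226, 60)) = 21*((-40 - 11654) - (136 + 60**2)) = 21*(-11694 - (136 + 3600)) = 21*(-11694 - 1*3736) = 21*(-11694 - 3736) = 21*(-15430) = -324030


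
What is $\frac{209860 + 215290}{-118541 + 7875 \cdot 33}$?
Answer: $\frac{212575}{70667} \approx 3.0081$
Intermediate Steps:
$\frac{209860 + 215290}{-118541 + 7875 \cdot 33} = \frac{425150}{-118541 + 259875} = \frac{425150}{141334} = 425150 \cdot \frac{1}{141334} = \frac{212575}{70667}$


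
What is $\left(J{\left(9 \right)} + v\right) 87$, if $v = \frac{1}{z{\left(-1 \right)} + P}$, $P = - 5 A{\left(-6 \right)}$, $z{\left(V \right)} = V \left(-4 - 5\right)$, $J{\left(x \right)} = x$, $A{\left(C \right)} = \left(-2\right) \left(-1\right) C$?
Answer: $\frac{18038}{23} \approx 784.26$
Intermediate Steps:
$A{\left(C \right)} = 2 C$
$z{\left(V \right)} = - 9 V$ ($z{\left(V \right)} = V \left(-9\right) = - 9 V$)
$P = 60$ ($P = - 5 \cdot 2 \left(-6\right) = \left(-5\right) \left(-12\right) = 60$)
$v = \frac{1}{69}$ ($v = \frac{1}{\left(-9\right) \left(-1\right) + 60} = \frac{1}{9 + 60} = \frac{1}{69} \approx 0.014493$)
$\left(J{\left(9 \right)} + v\right) 87 = \left(9 + \frac{1}{69}\right) 87 = \frac{622}{69} \cdot 87 = \frac{18038}{23}$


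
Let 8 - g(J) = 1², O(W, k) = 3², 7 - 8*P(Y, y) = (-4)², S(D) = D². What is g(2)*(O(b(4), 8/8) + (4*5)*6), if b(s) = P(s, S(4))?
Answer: 903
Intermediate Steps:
P(Y, y) = -9/8 (P(Y, y) = 7/8 - ⅛*(-4)² = 7/8 - ⅛*16 = 7/8 - 2 = -9/8)
b(s) = -9/8
O(W, k) = 9
g(J) = 7 (g(J) = 8 - 1*1² = 8 - 1*1 = 8 - 1 = 7)
g(2)*(O(b(4), 8/8) + (4*5)*6) = 7*(9 + (4*5)*6) = 7*(9 + 20*6) = 7*(9 + 120) = 7*129 = 903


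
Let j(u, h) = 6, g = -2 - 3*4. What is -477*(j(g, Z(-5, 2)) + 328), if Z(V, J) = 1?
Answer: -159318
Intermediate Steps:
g = -14 (g = -2 - 12 = -14)
-477*(j(g, Z(-5, 2)) + 328) = -477*(6 + 328) = -477*334 = -159318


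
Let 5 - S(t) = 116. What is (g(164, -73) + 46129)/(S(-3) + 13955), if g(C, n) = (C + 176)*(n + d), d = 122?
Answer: 62789/13844 ≈ 4.5355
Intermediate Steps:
S(t) = -111 (S(t) = 5 - 1*116 = 5 - 116 = -111)
g(C, n) = (122 + n)*(176 + C) (g(C, n) = (C + 176)*(n + 122) = (176 + C)*(122 + n) = (122 + n)*(176 + C))
(g(164, -73) + 46129)/(S(-3) + 13955) = ((21472 + 122*164 + 176*(-73) + 164*(-73)) + 46129)/(-111 + 13955) = ((21472 + 20008 - 12848 - 11972) + 46129)/13844 = (16660 + 46129)*(1/13844) = 62789*(1/13844) = 62789/13844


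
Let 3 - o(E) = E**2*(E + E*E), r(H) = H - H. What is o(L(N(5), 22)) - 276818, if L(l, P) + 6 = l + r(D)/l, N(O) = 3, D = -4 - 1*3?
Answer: -276869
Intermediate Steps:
D = -7 (D = -4 - 3 = -7)
r(H) = 0
L(l, P) = -6 + l (L(l, P) = -6 + (l + 0/l) = -6 + (l + 0) = -6 + l)
o(E) = 3 - E**2*(E + E**2) (o(E) = 3 - E**2*(E + E*E) = 3 - E**2*(E + E**2))
o(L(N(5), 22)) - 276818 = (3 - (-6 + 3)**3 - (-6 + 3)**4) - 276818 = (3 - 1*(-3)**3 - 1*(-3)**4) - 276818 = (3 - 1*(-27) - 1*81) - 276818 = (3 + 27 - 81) - 276818 = -51 - 276818 = -276869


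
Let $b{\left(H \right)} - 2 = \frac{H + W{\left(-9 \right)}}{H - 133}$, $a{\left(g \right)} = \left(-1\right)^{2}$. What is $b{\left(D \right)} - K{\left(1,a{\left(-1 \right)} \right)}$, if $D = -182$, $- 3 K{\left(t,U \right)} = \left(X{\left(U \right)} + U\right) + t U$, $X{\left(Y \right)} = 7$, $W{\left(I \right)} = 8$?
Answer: $\frac{583}{105} \approx 5.5524$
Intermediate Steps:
$a{\left(g \right)} = 1$
$K{\left(t,U \right)} = - \frac{7}{3} - \frac{U}{3} - \frac{U t}{3}$ ($K{\left(t,U \right)} = - \frac{\left(7 + U\right) + t U}{3} = - \frac{\left(7 + U\right) + U t}{3} = - \frac{7 + U + U t}{3} = - \frac{7}{3} - \frac{U}{3} - \frac{U t}{3}$)
$b{\left(H \right)} = 2 + \frac{8 + H}{-133 + H}$ ($b{\left(H \right)} = 2 + \frac{H + 8}{H - 133} = 2 + \frac{8 + H}{-133 + H}$)
$b{\left(D \right)} - K{\left(1,a{\left(-1 \right)} \right)} = \frac{3 \left(-86 - 182\right)}{-133 - 182} - \left(- \frac{7}{3} - \frac{1}{3} - \frac{1}{3} \cdot 1\right) = 3 \frac{1}{-315} \left(-268\right) - \left(- \frac{7}{3} - \frac{1}{3} - \frac{1}{3}\right) = 3 \left(- \frac{1}{315}\right) \left(-268\right) - -3 = \frac{268}{105} + 3 = \frac{583}{105}$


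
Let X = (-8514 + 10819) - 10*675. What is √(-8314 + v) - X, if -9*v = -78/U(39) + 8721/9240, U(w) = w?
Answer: 4445 + I*√177454836790/4620 ≈ 4445.0 + 91.181*I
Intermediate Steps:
X = -4445 (X = 2305 - 6750 = -4445)
v = 3253/27720 (v = -(-78/39 + 8721/9240)/9 = -(-78*1/39 + 8721*(1/9240))/9 = -(-2 + 2907/3080)/9 = -⅑*(-3253/3080) = 3253/27720 ≈ 0.11735)
√(-8314 + v) - X = √(-8314 + 3253/27720) - 1*(-4445) = √(-230460827/27720) + 4445 = I*√177454836790/4620 + 4445 = 4445 + I*√177454836790/4620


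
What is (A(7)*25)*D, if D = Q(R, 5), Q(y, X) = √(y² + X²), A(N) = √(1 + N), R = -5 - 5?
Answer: 250*√10 ≈ 790.57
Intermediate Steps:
R = -10
Q(y, X) = √(X² + y²)
D = 5*√5 (D = √(5² + (-10)²) = √(25 + 100) = √125 = 5*√5 ≈ 11.180)
(A(7)*25)*D = (√(1 + 7)*25)*(5*√5) = (√8*25)*(5*√5) = ((2*√2)*25)*(5*√5) = (50*√2)*(5*√5) = 250*√10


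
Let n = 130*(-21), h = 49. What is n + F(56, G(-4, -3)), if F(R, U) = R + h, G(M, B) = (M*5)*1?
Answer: -2625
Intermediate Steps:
n = -2730
G(M, B) = 5*M (G(M, B) = (5*M)*1 = 5*M)
F(R, U) = 49 + R (F(R, U) = R + 49 = 49 + R)
n + F(56, G(-4, -3)) = -2730 + (49 + 56) = -2730 + 105 = -2625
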